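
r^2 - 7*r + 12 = (r - 4)*(r - 3)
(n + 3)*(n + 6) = n^2 + 9*n + 18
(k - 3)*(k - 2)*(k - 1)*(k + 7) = k^4 + k^3 - 31*k^2 + 71*k - 42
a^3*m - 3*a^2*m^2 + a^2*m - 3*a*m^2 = a*(a - 3*m)*(a*m + m)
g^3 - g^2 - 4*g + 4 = (g - 2)*(g - 1)*(g + 2)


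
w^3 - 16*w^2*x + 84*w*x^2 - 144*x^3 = (w - 6*x)^2*(w - 4*x)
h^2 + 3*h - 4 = (h - 1)*(h + 4)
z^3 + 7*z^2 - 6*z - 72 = (z - 3)*(z + 4)*(z + 6)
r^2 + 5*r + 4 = (r + 1)*(r + 4)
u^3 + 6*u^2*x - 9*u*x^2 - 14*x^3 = (u - 2*x)*(u + x)*(u + 7*x)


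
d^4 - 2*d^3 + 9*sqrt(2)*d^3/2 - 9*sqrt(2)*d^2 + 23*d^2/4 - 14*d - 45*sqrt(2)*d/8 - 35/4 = (d - 5/2)*(d + 1/2)*(d + sqrt(2))*(d + 7*sqrt(2)/2)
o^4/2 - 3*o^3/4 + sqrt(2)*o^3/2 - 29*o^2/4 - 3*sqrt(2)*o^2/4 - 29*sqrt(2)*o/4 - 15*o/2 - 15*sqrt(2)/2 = (o/2 + 1)*(o - 5)*(o + 3/2)*(o + sqrt(2))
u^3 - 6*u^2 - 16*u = u*(u - 8)*(u + 2)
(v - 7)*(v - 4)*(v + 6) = v^3 - 5*v^2 - 38*v + 168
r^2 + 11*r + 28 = (r + 4)*(r + 7)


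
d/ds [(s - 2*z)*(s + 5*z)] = 2*s + 3*z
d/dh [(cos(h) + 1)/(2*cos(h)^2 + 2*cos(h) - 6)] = (cos(h)^2 + 2*cos(h) + 4)*sin(h)/(2*(cos(h)^2 + cos(h) - 3)^2)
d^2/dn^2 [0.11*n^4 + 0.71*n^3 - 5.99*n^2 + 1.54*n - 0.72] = 1.32*n^2 + 4.26*n - 11.98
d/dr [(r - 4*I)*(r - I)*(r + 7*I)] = 3*r^2 + 4*I*r + 31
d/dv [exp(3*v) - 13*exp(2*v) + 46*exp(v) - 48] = (3*exp(2*v) - 26*exp(v) + 46)*exp(v)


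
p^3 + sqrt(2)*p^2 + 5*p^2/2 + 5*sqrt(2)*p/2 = p*(p + 5/2)*(p + sqrt(2))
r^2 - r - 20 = (r - 5)*(r + 4)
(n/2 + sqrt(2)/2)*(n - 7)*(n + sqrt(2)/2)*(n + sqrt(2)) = n^4/2 - 7*n^3/2 + 5*sqrt(2)*n^3/4 - 35*sqrt(2)*n^2/4 + 2*n^2 - 14*n + sqrt(2)*n/2 - 7*sqrt(2)/2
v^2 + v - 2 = (v - 1)*(v + 2)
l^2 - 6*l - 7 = (l - 7)*(l + 1)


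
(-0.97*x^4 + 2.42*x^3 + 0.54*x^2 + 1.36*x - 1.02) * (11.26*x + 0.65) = -10.9222*x^5 + 26.6187*x^4 + 7.6534*x^3 + 15.6646*x^2 - 10.6012*x - 0.663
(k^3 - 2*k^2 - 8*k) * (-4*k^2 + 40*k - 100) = -4*k^5 + 48*k^4 - 148*k^3 - 120*k^2 + 800*k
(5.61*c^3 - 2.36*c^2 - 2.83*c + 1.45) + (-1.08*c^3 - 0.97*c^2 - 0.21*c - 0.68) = 4.53*c^3 - 3.33*c^2 - 3.04*c + 0.77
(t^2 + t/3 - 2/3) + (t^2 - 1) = 2*t^2 + t/3 - 5/3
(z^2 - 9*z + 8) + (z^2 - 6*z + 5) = 2*z^2 - 15*z + 13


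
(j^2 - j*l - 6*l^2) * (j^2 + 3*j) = j^4 - j^3*l + 3*j^3 - 6*j^2*l^2 - 3*j^2*l - 18*j*l^2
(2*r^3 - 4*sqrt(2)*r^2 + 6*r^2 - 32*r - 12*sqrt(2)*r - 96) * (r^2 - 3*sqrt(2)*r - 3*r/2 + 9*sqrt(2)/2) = 2*r^5 - 10*sqrt(2)*r^4 + 3*r^4 - 15*sqrt(2)*r^3 - 17*r^3 - 12*r^2 + 141*sqrt(2)*r^2 + 36*r + 144*sqrt(2)*r - 432*sqrt(2)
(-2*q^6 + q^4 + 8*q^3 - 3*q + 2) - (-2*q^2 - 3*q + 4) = -2*q^6 + q^4 + 8*q^3 + 2*q^2 - 2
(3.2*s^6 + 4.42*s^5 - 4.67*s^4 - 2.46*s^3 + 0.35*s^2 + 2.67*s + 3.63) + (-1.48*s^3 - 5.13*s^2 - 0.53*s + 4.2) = 3.2*s^6 + 4.42*s^5 - 4.67*s^4 - 3.94*s^3 - 4.78*s^2 + 2.14*s + 7.83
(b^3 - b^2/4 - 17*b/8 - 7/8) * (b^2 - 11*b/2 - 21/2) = b^5 - 23*b^4/4 - 45*b^3/4 + 215*b^2/16 + 217*b/8 + 147/16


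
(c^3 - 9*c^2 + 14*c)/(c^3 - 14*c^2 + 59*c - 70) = c/(c - 5)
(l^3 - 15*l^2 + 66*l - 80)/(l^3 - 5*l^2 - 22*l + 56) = (l^2 - 13*l + 40)/(l^2 - 3*l - 28)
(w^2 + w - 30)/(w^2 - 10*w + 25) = (w + 6)/(w - 5)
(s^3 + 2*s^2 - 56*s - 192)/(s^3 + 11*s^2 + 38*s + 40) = (s^2 - 2*s - 48)/(s^2 + 7*s + 10)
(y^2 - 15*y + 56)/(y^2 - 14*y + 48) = (y - 7)/(y - 6)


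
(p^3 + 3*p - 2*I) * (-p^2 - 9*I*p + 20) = -p^5 - 9*I*p^4 + 17*p^3 - 25*I*p^2 + 42*p - 40*I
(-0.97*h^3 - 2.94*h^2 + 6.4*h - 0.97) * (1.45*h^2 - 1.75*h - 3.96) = -1.4065*h^5 - 2.5655*h^4 + 18.2662*h^3 - 0.9641*h^2 - 23.6465*h + 3.8412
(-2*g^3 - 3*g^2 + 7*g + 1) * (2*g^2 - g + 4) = -4*g^5 - 4*g^4 + 9*g^3 - 17*g^2 + 27*g + 4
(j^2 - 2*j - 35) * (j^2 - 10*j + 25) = j^4 - 12*j^3 + 10*j^2 + 300*j - 875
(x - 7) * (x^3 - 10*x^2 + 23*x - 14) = x^4 - 17*x^3 + 93*x^2 - 175*x + 98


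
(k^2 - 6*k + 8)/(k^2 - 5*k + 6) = (k - 4)/(k - 3)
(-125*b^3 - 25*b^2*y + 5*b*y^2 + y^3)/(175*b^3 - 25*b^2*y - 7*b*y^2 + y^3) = (5*b + y)/(-7*b + y)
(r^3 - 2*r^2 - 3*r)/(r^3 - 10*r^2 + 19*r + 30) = r*(r - 3)/(r^2 - 11*r + 30)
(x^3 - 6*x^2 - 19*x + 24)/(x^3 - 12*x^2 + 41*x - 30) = (x^2 - 5*x - 24)/(x^2 - 11*x + 30)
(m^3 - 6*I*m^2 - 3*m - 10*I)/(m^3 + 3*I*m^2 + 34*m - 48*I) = (m^2 - 4*I*m + 5)/(m^2 + 5*I*m + 24)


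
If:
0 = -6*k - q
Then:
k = -q/6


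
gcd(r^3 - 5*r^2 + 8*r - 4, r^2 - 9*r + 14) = r - 2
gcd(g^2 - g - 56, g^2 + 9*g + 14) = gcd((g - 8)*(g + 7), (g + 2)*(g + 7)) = g + 7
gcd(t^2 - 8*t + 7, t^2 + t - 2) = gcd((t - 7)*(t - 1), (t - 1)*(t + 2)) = t - 1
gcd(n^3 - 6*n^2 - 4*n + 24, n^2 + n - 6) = n - 2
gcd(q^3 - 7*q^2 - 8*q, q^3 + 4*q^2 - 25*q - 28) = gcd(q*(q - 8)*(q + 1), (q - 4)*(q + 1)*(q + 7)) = q + 1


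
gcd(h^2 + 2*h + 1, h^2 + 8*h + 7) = h + 1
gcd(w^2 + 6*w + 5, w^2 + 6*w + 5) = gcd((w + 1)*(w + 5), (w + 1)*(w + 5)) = w^2 + 6*w + 5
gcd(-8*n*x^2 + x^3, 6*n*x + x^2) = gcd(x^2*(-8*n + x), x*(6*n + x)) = x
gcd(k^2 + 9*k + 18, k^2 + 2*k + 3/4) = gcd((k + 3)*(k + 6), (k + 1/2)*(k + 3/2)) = 1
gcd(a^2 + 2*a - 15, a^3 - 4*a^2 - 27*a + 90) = a^2 + 2*a - 15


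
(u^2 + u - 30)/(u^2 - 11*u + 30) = (u + 6)/(u - 6)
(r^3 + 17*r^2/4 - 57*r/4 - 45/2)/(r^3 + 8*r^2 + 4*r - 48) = (4*r^2 - 7*r - 15)/(4*(r^2 + 2*r - 8))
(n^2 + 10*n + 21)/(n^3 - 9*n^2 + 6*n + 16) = (n^2 + 10*n + 21)/(n^3 - 9*n^2 + 6*n + 16)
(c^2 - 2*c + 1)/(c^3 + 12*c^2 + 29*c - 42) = (c - 1)/(c^2 + 13*c + 42)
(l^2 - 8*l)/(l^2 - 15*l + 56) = l/(l - 7)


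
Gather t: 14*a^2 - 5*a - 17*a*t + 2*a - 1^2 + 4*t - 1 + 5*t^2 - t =14*a^2 - 3*a + 5*t^2 + t*(3 - 17*a) - 2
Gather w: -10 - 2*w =-2*w - 10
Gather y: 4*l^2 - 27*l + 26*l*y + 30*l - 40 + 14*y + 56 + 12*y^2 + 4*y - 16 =4*l^2 + 3*l + 12*y^2 + y*(26*l + 18)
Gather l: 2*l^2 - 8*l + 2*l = 2*l^2 - 6*l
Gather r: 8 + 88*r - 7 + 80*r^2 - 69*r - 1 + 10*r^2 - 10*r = 90*r^2 + 9*r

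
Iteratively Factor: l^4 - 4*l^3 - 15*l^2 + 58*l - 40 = (l - 2)*(l^3 - 2*l^2 - 19*l + 20) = (l - 2)*(l - 1)*(l^2 - l - 20) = (l - 5)*(l - 2)*(l - 1)*(l + 4)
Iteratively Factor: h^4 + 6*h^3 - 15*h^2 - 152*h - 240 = (h + 4)*(h^3 + 2*h^2 - 23*h - 60) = (h - 5)*(h + 4)*(h^2 + 7*h + 12) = (h - 5)*(h + 3)*(h + 4)*(h + 4)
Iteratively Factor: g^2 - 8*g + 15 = (g - 3)*(g - 5)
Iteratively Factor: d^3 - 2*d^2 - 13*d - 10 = (d - 5)*(d^2 + 3*d + 2) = (d - 5)*(d + 1)*(d + 2)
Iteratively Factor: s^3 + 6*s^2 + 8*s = (s + 4)*(s^2 + 2*s) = (s + 2)*(s + 4)*(s)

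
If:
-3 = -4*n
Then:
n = 3/4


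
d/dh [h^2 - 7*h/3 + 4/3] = 2*h - 7/3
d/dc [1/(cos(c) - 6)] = sin(c)/(cos(c) - 6)^2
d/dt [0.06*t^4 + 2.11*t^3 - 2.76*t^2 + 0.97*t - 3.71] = 0.24*t^3 + 6.33*t^2 - 5.52*t + 0.97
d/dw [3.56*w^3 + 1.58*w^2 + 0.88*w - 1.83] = 10.68*w^2 + 3.16*w + 0.88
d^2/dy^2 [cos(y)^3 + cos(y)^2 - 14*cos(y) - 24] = 53*cos(y)/4 - 2*cos(2*y) - 9*cos(3*y)/4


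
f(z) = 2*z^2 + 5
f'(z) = 4*z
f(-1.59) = 10.06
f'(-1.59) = -6.36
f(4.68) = 48.80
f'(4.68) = 18.72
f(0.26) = 5.14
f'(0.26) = 1.04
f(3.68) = 32.08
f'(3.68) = 14.72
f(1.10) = 7.42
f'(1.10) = 4.40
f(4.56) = 46.59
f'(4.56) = 18.24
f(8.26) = 141.46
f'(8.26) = 33.04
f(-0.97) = 6.88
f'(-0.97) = -3.88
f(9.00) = 167.00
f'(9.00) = 36.00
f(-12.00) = 293.00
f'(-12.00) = -48.00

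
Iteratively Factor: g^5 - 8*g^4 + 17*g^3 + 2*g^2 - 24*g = (g - 4)*(g^4 - 4*g^3 + g^2 + 6*g) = (g - 4)*(g + 1)*(g^3 - 5*g^2 + 6*g) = (g - 4)*(g - 3)*(g + 1)*(g^2 - 2*g) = (g - 4)*(g - 3)*(g - 2)*(g + 1)*(g)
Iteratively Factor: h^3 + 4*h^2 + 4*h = (h)*(h^2 + 4*h + 4) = h*(h + 2)*(h + 2)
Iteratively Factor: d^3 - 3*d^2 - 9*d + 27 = (d - 3)*(d^2 - 9) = (d - 3)*(d + 3)*(d - 3)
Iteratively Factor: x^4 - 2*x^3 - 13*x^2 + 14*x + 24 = (x + 3)*(x^3 - 5*x^2 + 2*x + 8) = (x + 1)*(x + 3)*(x^2 - 6*x + 8) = (x - 4)*(x + 1)*(x + 3)*(x - 2)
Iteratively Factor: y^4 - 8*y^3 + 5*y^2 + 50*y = (y + 2)*(y^3 - 10*y^2 + 25*y) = y*(y + 2)*(y^2 - 10*y + 25) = y*(y - 5)*(y + 2)*(y - 5)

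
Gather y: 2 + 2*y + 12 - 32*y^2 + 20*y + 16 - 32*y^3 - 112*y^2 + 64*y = -32*y^3 - 144*y^2 + 86*y + 30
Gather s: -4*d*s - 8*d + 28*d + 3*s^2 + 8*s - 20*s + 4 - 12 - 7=20*d + 3*s^2 + s*(-4*d - 12) - 15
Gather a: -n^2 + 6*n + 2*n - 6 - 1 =-n^2 + 8*n - 7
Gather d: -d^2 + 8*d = -d^2 + 8*d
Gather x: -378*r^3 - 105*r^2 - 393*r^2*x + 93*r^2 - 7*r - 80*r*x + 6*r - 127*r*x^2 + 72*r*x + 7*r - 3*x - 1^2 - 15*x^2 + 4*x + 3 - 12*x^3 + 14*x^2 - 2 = -378*r^3 - 12*r^2 + 6*r - 12*x^3 + x^2*(-127*r - 1) + x*(-393*r^2 - 8*r + 1)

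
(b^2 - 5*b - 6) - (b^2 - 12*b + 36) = 7*b - 42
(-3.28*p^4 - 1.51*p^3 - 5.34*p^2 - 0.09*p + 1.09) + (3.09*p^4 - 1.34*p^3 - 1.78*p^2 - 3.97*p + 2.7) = -0.19*p^4 - 2.85*p^3 - 7.12*p^2 - 4.06*p + 3.79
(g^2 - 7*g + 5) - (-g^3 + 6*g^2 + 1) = g^3 - 5*g^2 - 7*g + 4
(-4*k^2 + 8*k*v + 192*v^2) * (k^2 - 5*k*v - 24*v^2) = -4*k^4 + 28*k^3*v + 248*k^2*v^2 - 1152*k*v^3 - 4608*v^4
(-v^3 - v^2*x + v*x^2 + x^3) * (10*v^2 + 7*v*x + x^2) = -10*v^5 - 17*v^4*x + 2*v^3*x^2 + 16*v^2*x^3 + 8*v*x^4 + x^5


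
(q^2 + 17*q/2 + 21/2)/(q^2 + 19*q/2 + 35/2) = (2*q + 3)/(2*q + 5)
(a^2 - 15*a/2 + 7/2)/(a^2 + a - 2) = (a^2 - 15*a/2 + 7/2)/(a^2 + a - 2)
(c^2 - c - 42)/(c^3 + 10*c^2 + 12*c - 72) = (c - 7)/(c^2 + 4*c - 12)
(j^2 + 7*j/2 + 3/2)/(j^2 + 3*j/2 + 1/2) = (j + 3)/(j + 1)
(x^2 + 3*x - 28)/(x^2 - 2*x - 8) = (x + 7)/(x + 2)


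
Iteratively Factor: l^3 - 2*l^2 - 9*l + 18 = (l - 2)*(l^2 - 9) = (l - 3)*(l - 2)*(l + 3)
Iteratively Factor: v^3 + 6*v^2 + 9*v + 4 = (v + 1)*(v^2 + 5*v + 4) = (v + 1)^2*(v + 4)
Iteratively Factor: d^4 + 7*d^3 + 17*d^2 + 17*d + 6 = (d + 1)*(d^3 + 6*d^2 + 11*d + 6) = (d + 1)^2*(d^2 + 5*d + 6) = (d + 1)^2*(d + 3)*(d + 2)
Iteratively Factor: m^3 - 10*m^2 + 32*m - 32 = (m - 4)*(m^2 - 6*m + 8) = (m - 4)*(m - 2)*(m - 4)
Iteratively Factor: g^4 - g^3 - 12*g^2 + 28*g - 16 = (g - 2)*(g^3 + g^2 - 10*g + 8) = (g - 2)*(g - 1)*(g^2 + 2*g - 8) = (g - 2)^2*(g - 1)*(g + 4)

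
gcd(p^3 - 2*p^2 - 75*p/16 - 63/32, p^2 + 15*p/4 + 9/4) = p + 3/4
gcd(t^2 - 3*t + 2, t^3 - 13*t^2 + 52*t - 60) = t - 2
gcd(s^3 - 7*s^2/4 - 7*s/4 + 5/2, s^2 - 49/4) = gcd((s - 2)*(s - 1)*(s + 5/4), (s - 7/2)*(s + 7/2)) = 1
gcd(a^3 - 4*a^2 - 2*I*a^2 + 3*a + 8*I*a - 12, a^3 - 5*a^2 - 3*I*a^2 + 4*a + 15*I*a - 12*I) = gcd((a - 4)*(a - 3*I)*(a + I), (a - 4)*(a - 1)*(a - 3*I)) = a^2 + a*(-4 - 3*I) + 12*I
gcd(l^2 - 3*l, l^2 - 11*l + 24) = l - 3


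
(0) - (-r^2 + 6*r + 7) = r^2 - 6*r - 7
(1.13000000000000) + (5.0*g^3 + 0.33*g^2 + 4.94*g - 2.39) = 5.0*g^3 + 0.33*g^2 + 4.94*g - 1.26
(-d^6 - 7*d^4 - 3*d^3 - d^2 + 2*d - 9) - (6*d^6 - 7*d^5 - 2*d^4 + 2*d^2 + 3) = -7*d^6 + 7*d^5 - 5*d^4 - 3*d^3 - 3*d^2 + 2*d - 12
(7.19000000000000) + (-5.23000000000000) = 1.96000000000000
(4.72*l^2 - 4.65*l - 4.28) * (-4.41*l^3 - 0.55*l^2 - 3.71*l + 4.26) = -20.8152*l^5 + 17.9105*l^4 + 3.9211*l^3 + 39.7127*l^2 - 3.9302*l - 18.2328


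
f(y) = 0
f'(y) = 0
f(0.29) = 0.00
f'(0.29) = 0.00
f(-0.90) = 0.00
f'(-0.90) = 0.00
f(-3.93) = 0.00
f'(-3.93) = 0.00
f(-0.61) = 0.00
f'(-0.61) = 0.00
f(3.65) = 0.00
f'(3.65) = 0.00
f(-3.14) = 0.00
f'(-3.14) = 0.00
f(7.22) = 0.00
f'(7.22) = 0.00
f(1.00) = 0.00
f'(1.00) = 0.00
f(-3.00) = 0.00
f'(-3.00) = 0.00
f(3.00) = 0.00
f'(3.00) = 0.00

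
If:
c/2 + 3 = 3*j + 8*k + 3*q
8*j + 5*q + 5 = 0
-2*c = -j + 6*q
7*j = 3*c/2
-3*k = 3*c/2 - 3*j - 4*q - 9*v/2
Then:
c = -420/19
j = -90/19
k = -129/76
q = 125/19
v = -3827/342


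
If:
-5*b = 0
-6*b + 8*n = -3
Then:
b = 0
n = -3/8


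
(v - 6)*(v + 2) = v^2 - 4*v - 12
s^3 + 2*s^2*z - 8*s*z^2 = s*(s - 2*z)*(s + 4*z)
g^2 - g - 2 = (g - 2)*(g + 1)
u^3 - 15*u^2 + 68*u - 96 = (u - 8)*(u - 4)*(u - 3)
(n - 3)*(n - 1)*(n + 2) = n^3 - 2*n^2 - 5*n + 6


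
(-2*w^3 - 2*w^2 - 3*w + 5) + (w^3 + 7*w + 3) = -w^3 - 2*w^2 + 4*w + 8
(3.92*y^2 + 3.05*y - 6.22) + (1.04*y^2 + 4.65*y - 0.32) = 4.96*y^2 + 7.7*y - 6.54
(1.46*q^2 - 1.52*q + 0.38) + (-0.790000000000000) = 1.46*q^2 - 1.52*q - 0.41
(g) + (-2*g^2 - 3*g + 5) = -2*g^2 - 2*g + 5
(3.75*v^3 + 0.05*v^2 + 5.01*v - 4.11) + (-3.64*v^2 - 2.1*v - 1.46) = 3.75*v^3 - 3.59*v^2 + 2.91*v - 5.57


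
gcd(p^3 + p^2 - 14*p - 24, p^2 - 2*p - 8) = p^2 - 2*p - 8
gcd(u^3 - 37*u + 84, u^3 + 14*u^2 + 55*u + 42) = u + 7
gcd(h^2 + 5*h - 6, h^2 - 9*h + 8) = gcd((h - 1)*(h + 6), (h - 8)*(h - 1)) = h - 1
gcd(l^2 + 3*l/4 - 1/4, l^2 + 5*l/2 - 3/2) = 1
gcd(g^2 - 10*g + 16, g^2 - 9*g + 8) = g - 8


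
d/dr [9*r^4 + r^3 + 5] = r^2*(36*r + 3)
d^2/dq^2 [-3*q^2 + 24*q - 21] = -6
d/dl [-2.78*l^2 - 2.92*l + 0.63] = -5.56*l - 2.92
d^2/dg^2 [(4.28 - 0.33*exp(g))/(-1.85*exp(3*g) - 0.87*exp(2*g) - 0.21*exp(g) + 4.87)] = (4.5177*exp(6*g) - 130.241295*exp(5*g) - 76.038303*exp(4*g) + 22.306776*exp(3*g) - 341.002746*exp(2*g) - 72.386985*exp(g) + 3.449421)*exp(g)/(6.331625*exp(9*g) + 8.932725*exp(8*g) + 6.35697*exp(7*g) - 47.316252*exp(6*g) - 46.307988*exp(5*g) - 22.295178*exp(4*g) + 126.299562*exp(3*g) + 61.256808*exp(2*g) + 14.941647*exp(g) - 115.501303)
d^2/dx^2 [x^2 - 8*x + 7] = 2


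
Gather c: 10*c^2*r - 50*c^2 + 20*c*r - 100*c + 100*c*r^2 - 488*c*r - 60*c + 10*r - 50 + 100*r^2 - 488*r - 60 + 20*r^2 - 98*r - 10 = c^2*(10*r - 50) + c*(100*r^2 - 468*r - 160) + 120*r^2 - 576*r - 120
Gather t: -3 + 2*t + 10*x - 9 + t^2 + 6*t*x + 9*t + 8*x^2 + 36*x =t^2 + t*(6*x + 11) + 8*x^2 + 46*x - 12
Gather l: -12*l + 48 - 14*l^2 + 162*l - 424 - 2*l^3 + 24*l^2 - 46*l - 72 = -2*l^3 + 10*l^2 + 104*l - 448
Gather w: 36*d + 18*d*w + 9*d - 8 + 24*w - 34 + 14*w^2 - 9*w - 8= 45*d + 14*w^2 + w*(18*d + 15) - 50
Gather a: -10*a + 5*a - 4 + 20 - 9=7 - 5*a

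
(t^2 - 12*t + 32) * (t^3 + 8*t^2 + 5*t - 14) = t^5 - 4*t^4 - 59*t^3 + 182*t^2 + 328*t - 448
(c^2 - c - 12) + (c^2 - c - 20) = 2*c^2 - 2*c - 32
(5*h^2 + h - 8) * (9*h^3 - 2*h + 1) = 45*h^5 + 9*h^4 - 82*h^3 + 3*h^2 + 17*h - 8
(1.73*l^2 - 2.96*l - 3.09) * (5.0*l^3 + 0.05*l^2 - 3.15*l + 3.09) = 8.65*l^5 - 14.7135*l^4 - 21.0475*l^3 + 14.5152*l^2 + 0.5871*l - 9.5481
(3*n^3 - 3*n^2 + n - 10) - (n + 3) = 3*n^3 - 3*n^2 - 13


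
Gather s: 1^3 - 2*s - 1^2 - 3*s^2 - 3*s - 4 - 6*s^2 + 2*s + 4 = -9*s^2 - 3*s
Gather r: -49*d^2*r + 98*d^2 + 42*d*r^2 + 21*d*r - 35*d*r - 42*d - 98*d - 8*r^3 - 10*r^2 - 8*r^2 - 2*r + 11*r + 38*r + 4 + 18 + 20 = 98*d^2 - 140*d - 8*r^3 + r^2*(42*d - 18) + r*(-49*d^2 - 14*d + 47) + 42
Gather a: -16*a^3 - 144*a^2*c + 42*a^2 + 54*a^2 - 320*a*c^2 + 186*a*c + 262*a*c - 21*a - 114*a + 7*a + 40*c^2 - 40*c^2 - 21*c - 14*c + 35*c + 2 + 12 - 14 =-16*a^3 + a^2*(96 - 144*c) + a*(-320*c^2 + 448*c - 128)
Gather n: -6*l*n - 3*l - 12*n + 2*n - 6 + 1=-3*l + n*(-6*l - 10) - 5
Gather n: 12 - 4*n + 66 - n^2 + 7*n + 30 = -n^2 + 3*n + 108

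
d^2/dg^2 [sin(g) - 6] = -sin(g)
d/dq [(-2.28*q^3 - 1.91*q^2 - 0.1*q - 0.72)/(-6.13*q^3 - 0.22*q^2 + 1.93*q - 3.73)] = (7.105427357601e-15*q^5 - 11.2067*q^4 - 10.0268*q^3 + 8.5641*q^2 + 13.9318*q + 1.7626)/(37.5769*q^6 + 2.6972*q^5 - 23.6134*q^4 + 44.8806*q^3 + 5.3661*q^2 - 14.3978*q + 13.9129)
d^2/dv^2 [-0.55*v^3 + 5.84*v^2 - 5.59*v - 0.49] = 11.68 - 3.3*v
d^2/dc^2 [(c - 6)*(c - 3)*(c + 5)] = 6*c - 8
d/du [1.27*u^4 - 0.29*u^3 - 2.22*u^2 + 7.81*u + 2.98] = 5.08*u^3 - 0.87*u^2 - 4.44*u + 7.81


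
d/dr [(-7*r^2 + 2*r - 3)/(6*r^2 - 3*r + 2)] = (9*r^2 + 8*r - 5)/(36*r^4 - 36*r^3 + 33*r^2 - 12*r + 4)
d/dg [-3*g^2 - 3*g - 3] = -6*g - 3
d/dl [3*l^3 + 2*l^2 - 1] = l*(9*l + 4)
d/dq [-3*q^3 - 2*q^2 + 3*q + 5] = -9*q^2 - 4*q + 3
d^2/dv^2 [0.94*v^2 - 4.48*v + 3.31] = 1.88000000000000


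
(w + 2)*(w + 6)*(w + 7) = w^3 + 15*w^2 + 68*w + 84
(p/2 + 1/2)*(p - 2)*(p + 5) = p^3/2 + 2*p^2 - 7*p/2 - 5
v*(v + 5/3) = v^2 + 5*v/3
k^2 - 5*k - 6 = (k - 6)*(k + 1)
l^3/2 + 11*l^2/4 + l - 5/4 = (l/2 + 1/2)*(l - 1/2)*(l + 5)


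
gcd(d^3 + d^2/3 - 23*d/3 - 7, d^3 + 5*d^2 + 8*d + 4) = d + 1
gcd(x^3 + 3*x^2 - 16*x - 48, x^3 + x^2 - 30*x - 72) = x^2 + 7*x + 12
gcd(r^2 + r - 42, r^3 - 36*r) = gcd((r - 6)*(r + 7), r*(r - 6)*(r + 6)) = r - 6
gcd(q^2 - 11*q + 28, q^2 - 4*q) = q - 4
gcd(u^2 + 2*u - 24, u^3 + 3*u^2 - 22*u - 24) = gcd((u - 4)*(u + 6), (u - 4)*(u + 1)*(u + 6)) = u^2 + 2*u - 24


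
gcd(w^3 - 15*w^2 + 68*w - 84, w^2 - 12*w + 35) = w - 7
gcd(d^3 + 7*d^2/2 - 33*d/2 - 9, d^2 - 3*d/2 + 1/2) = 1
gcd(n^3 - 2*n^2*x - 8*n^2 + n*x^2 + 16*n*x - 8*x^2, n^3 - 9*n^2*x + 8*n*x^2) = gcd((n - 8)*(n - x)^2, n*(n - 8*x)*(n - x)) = -n + x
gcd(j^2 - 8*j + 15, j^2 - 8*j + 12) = 1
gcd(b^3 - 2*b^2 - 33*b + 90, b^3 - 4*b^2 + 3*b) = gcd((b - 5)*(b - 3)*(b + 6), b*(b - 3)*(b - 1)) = b - 3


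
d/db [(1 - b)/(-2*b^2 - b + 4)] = (2*b^2 + b - (b - 1)*(4*b + 1) - 4)/(2*b^2 + b - 4)^2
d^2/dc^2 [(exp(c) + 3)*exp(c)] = (4*exp(c) + 3)*exp(c)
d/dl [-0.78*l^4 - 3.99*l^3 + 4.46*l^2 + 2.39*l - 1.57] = -3.12*l^3 - 11.97*l^2 + 8.92*l + 2.39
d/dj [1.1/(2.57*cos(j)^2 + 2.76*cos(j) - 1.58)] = (5.654*cos(j) + 3.036)*sin(j)/(2.57*cos(j)^2 + 2.76*cos(j) - 1.58)^2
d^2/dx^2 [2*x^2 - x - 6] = 4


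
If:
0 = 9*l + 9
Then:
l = -1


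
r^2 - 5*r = r*(r - 5)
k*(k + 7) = k^2 + 7*k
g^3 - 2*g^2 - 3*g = g*(g - 3)*(g + 1)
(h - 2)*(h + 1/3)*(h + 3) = h^3 + 4*h^2/3 - 17*h/3 - 2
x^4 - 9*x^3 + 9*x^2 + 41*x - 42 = (x - 7)*(x - 3)*(x - 1)*(x + 2)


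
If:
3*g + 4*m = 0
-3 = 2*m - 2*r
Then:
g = 2 - 4*r/3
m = r - 3/2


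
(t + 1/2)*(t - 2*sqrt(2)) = t^2 - 2*sqrt(2)*t + t/2 - sqrt(2)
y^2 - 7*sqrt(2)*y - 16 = (y - 8*sqrt(2))*(y + sqrt(2))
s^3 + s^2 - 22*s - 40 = (s - 5)*(s + 2)*(s + 4)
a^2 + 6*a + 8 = (a + 2)*(a + 4)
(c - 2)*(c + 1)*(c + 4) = c^3 + 3*c^2 - 6*c - 8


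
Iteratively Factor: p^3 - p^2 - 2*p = (p)*(p^2 - p - 2) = p*(p - 2)*(p + 1)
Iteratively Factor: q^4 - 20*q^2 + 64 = (q + 2)*(q^3 - 2*q^2 - 16*q + 32) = (q - 2)*(q + 2)*(q^2 - 16) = (q - 4)*(q - 2)*(q + 2)*(q + 4)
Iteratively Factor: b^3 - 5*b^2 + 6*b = (b - 2)*(b^2 - 3*b) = (b - 3)*(b - 2)*(b)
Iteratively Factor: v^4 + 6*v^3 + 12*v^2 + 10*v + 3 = (v + 1)*(v^3 + 5*v^2 + 7*v + 3) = (v + 1)^2*(v^2 + 4*v + 3) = (v + 1)^2*(v + 3)*(v + 1)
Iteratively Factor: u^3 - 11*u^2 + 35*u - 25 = (u - 5)*(u^2 - 6*u + 5) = (u - 5)^2*(u - 1)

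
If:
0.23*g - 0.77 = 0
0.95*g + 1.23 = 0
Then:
No Solution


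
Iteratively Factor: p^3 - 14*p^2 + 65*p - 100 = (p - 5)*(p^2 - 9*p + 20) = (p - 5)^2*(p - 4)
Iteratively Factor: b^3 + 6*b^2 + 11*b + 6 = (b + 2)*(b^2 + 4*b + 3) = (b + 1)*(b + 2)*(b + 3)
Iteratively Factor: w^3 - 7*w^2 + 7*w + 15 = (w + 1)*(w^2 - 8*w + 15) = (w - 5)*(w + 1)*(w - 3)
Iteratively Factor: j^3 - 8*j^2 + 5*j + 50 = (j + 2)*(j^2 - 10*j + 25) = (j - 5)*(j + 2)*(j - 5)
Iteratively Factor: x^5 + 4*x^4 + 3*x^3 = (x + 1)*(x^4 + 3*x^3) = x*(x + 1)*(x^3 + 3*x^2) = x*(x + 1)*(x + 3)*(x^2) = x^2*(x + 1)*(x + 3)*(x)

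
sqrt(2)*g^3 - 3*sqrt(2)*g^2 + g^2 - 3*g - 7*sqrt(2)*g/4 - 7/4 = (g - 7/2)*(g + 1/2)*(sqrt(2)*g + 1)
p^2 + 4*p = p*(p + 4)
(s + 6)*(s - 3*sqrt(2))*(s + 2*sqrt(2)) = s^3 - sqrt(2)*s^2 + 6*s^2 - 12*s - 6*sqrt(2)*s - 72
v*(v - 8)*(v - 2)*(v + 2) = v^4 - 8*v^3 - 4*v^2 + 32*v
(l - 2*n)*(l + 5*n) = l^2 + 3*l*n - 10*n^2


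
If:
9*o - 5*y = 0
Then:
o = 5*y/9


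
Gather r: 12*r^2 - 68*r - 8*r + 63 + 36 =12*r^2 - 76*r + 99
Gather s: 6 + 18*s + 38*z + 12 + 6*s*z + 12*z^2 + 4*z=s*(6*z + 18) + 12*z^2 + 42*z + 18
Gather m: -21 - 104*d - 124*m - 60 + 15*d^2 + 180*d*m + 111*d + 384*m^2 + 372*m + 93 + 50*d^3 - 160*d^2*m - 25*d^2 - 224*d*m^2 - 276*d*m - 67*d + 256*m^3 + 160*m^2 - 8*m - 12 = 50*d^3 - 10*d^2 - 60*d + 256*m^3 + m^2*(544 - 224*d) + m*(-160*d^2 - 96*d + 240)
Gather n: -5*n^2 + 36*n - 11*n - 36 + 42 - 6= -5*n^2 + 25*n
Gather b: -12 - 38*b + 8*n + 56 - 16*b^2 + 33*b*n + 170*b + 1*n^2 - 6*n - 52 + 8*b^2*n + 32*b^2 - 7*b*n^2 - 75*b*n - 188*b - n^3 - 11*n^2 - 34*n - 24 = b^2*(8*n + 16) + b*(-7*n^2 - 42*n - 56) - n^3 - 10*n^2 - 32*n - 32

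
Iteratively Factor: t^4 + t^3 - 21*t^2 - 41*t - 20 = (t + 1)*(t^3 - 21*t - 20) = (t + 1)*(t + 4)*(t^2 - 4*t - 5) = (t - 5)*(t + 1)*(t + 4)*(t + 1)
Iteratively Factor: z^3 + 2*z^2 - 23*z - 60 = (z + 3)*(z^2 - z - 20) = (z - 5)*(z + 3)*(z + 4)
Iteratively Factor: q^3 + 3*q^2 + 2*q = (q)*(q^2 + 3*q + 2) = q*(q + 2)*(q + 1)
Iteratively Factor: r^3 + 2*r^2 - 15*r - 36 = (r - 4)*(r^2 + 6*r + 9) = (r - 4)*(r + 3)*(r + 3)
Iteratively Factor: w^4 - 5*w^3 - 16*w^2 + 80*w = (w - 4)*(w^3 - w^2 - 20*w) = w*(w - 4)*(w^2 - w - 20) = w*(w - 4)*(w + 4)*(w - 5)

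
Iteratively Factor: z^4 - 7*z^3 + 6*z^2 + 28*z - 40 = (z - 2)*(z^3 - 5*z^2 - 4*z + 20) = (z - 2)^2*(z^2 - 3*z - 10) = (z - 2)^2*(z + 2)*(z - 5)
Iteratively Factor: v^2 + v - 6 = (v - 2)*(v + 3)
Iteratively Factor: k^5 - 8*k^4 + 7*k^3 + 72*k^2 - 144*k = (k - 4)*(k^4 - 4*k^3 - 9*k^2 + 36*k) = (k - 4)^2*(k^3 - 9*k) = (k - 4)^2*(k + 3)*(k^2 - 3*k) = (k - 4)^2*(k - 3)*(k + 3)*(k)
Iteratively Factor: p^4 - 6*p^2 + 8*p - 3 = (p - 1)*(p^3 + p^2 - 5*p + 3) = (p - 1)^2*(p^2 + 2*p - 3) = (p - 1)^2*(p + 3)*(p - 1)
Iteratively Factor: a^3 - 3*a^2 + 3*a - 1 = (a - 1)*(a^2 - 2*a + 1) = (a - 1)^2*(a - 1)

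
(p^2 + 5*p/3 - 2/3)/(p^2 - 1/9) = 3*(p + 2)/(3*p + 1)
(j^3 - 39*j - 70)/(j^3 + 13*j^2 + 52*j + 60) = (j - 7)/(j + 6)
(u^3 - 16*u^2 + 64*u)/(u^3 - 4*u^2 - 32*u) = (u - 8)/(u + 4)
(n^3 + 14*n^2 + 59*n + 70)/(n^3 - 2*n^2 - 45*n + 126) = (n^2 + 7*n + 10)/(n^2 - 9*n + 18)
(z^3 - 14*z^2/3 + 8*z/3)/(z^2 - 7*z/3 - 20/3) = z*(3*z - 2)/(3*z + 5)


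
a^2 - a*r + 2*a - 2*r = (a + 2)*(a - r)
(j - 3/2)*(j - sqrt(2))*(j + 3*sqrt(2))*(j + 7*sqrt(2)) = j^4 - 3*j^3/2 + 9*sqrt(2)*j^3 - 27*sqrt(2)*j^2/2 + 22*j^2 - 42*sqrt(2)*j - 33*j + 63*sqrt(2)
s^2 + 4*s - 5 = (s - 1)*(s + 5)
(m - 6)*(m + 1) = m^2 - 5*m - 6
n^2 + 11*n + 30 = (n + 5)*(n + 6)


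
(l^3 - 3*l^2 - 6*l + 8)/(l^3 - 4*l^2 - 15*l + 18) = (l^2 - 2*l - 8)/(l^2 - 3*l - 18)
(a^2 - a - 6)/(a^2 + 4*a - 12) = (a^2 - a - 6)/(a^2 + 4*a - 12)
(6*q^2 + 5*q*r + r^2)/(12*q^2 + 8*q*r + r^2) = (3*q + r)/(6*q + r)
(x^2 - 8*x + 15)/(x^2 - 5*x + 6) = (x - 5)/(x - 2)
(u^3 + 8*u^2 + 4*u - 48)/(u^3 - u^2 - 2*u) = (u^2 + 10*u + 24)/(u*(u + 1))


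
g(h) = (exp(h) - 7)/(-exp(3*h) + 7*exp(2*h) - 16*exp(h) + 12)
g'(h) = (exp(h) - 7)*(3*exp(3*h) - 14*exp(2*h) + 16*exp(h))/(-exp(3*h) + 7*exp(2*h) - 16*exp(h) + 12)^2 + exp(h)/(-exp(3*h) + 7*exp(2*h) - 16*exp(h) + 12)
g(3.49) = -0.00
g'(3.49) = 0.00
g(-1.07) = -0.91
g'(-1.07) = -0.45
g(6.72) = -0.00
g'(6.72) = 0.00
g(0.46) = -22.11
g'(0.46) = -186.69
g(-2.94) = -0.62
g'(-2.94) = -0.04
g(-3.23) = -0.61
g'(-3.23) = -0.03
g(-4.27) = -0.59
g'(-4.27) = -0.01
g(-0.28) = -1.80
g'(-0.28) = -2.57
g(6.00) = 0.00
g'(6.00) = 0.00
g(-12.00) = -0.58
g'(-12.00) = 0.00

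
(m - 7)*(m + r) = m^2 + m*r - 7*m - 7*r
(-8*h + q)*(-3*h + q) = 24*h^2 - 11*h*q + q^2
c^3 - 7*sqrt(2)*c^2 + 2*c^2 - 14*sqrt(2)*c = c*(c + 2)*(c - 7*sqrt(2))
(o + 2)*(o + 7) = o^2 + 9*o + 14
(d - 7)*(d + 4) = d^2 - 3*d - 28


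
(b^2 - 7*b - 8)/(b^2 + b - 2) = (b^2 - 7*b - 8)/(b^2 + b - 2)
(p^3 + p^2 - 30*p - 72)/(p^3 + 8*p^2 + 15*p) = (p^2 - 2*p - 24)/(p*(p + 5))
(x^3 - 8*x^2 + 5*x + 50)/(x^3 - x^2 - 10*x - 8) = (x^2 - 10*x + 25)/(x^2 - 3*x - 4)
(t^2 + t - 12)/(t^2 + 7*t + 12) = (t - 3)/(t + 3)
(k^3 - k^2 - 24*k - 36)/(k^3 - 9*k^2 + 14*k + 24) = (k^2 + 5*k + 6)/(k^2 - 3*k - 4)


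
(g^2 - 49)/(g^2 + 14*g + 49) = (g - 7)/(g + 7)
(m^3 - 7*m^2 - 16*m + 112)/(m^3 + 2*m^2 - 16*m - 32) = (m - 7)/(m + 2)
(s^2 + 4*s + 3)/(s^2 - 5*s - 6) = (s + 3)/(s - 6)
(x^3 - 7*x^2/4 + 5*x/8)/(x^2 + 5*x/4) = (8*x^2 - 14*x + 5)/(2*(4*x + 5))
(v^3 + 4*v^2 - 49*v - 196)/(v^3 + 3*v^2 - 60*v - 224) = (v - 7)/(v - 8)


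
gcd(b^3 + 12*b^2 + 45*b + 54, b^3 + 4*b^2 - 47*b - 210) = b + 6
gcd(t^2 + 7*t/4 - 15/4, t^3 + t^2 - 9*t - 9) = t + 3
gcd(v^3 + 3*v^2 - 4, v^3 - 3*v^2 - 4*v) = 1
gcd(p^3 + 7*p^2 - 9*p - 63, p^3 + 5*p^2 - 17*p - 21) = p^2 + 4*p - 21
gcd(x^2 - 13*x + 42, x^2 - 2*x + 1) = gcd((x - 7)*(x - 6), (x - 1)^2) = 1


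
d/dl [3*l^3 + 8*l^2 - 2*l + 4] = 9*l^2 + 16*l - 2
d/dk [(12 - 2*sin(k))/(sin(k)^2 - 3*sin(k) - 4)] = 2*(sin(k)^2 - 12*sin(k) + 22)*cos(k)/((sin(k) - 4)^2*(sin(k) + 1)^2)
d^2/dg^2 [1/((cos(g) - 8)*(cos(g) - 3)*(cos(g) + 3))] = (-262*(1 - cos(g)^2)^2 + 12*sin(g)^6 + 3*cos(g)^6 + 88*cos(g)^5 + 304*cos(g)^3 - 2543*cos(g)^2 - 648*cos(g) + 1564)/((cos(g) - 8)^3*(cos(g) - 3)^3*(cos(g) + 3)^3)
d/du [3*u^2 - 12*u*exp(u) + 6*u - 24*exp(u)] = -12*u*exp(u) + 6*u - 36*exp(u) + 6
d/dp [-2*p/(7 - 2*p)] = -14/(2*p - 7)^2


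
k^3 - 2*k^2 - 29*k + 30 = (k - 6)*(k - 1)*(k + 5)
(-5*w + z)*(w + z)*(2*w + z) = -10*w^3 - 13*w^2*z - 2*w*z^2 + z^3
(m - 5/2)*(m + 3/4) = m^2 - 7*m/4 - 15/8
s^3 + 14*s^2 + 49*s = s*(s + 7)^2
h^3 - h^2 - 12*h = h*(h - 4)*(h + 3)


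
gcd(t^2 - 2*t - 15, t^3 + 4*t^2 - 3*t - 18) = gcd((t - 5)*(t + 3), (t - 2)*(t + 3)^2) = t + 3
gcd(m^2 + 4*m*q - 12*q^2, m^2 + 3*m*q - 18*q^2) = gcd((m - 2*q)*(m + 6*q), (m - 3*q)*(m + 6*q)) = m + 6*q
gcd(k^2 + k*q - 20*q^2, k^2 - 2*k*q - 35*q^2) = k + 5*q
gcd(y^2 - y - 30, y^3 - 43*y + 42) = y - 6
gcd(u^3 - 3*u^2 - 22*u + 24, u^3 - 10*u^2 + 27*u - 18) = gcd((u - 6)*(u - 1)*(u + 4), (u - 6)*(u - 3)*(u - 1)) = u^2 - 7*u + 6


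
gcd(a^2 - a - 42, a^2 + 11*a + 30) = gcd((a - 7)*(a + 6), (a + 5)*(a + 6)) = a + 6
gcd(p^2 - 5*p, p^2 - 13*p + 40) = p - 5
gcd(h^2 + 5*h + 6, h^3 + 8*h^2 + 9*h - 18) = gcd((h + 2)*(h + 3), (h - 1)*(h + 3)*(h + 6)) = h + 3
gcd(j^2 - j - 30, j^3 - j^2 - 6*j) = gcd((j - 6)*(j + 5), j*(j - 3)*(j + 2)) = 1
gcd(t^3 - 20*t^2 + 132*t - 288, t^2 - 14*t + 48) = t^2 - 14*t + 48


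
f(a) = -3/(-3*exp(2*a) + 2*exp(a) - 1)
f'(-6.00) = 0.01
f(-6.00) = 3.01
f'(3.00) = -0.00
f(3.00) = 0.00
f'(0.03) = -2.86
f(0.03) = 1.41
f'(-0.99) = -0.57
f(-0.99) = 4.47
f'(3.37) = -0.00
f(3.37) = 0.00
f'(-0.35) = -4.04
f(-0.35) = 2.78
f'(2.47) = -0.02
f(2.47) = 0.01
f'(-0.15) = -3.63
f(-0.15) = 2.00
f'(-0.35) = -4.04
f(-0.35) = 2.78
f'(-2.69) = 0.42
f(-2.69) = 3.42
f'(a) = -3*(6*exp(2*a) - 2*exp(a))/(-3*exp(2*a) + 2*exp(a) - 1)^2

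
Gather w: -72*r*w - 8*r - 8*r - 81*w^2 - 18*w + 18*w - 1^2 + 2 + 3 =-72*r*w - 16*r - 81*w^2 + 4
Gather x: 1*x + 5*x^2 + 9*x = 5*x^2 + 10*x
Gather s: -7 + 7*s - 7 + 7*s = 14*s - 14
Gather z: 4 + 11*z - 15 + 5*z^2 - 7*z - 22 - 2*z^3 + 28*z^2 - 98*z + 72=-2*z^3 + 33*z^2 - 94*z + 39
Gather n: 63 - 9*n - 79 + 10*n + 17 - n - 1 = 0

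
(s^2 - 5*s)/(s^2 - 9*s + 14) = s*(s - 5)/(s^2 - 9*s + 14)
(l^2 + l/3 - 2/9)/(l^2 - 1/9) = (3*l + 2)/(3*l + 1)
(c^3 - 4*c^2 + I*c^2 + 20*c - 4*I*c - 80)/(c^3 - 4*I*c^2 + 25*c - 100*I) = (c - 4)/(c - 5*I)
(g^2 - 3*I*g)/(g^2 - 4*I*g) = (g - 3*I)/(g - 4*I)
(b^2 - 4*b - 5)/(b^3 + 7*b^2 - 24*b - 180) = (b + 1)/(b^2 + 12*b + 36)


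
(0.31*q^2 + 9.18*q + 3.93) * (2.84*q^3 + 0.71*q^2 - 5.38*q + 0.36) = 0.8804*q^5 + 26.2913*q^4 + 16.0112*q^3 - 46.4865*q^2 - 17.8386*q + 1.4148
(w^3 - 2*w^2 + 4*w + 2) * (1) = w^3 - 2*w^2 + 4*w + 2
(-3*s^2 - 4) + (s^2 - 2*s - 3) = -2*s^2 - 2*s - 7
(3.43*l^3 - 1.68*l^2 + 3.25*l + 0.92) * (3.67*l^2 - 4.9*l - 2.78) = 12.5881*l^5 - 22.9726*l^4 + 10.6241*l^3 - 7.8782*l^2 - 13.543*l - 2.5576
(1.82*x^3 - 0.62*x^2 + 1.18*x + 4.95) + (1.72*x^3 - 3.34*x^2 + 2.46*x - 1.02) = 3.54*x^3 - 3.96*x^2 + 3.64*x + 3.93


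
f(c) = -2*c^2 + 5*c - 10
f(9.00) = -127.00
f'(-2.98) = 16.92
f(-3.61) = -54.11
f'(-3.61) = 19.44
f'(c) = 5 - 4*c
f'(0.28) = 3.88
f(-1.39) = -20.81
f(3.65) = -18.40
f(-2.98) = -42.66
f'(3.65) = -9.60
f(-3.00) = -43.00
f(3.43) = -16.38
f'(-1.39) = 10.56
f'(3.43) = -8.72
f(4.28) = -25.24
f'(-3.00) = 17.00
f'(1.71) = -1.84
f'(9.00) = -31.00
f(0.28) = -8.76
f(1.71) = -7.30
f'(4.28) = -12.12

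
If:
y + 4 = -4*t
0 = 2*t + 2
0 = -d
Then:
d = 0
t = -1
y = 0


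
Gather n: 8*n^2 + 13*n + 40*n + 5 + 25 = 8*n^2 + 53*n + 30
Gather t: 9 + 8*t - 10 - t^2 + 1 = -t^2 + 8*t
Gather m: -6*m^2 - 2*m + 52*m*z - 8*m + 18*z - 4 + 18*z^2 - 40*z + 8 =-6*m^2 + m*(52*z - 10) + 18*z^2 - 22*z + 4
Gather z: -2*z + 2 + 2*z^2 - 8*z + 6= 2*z^2 - 10*z + 8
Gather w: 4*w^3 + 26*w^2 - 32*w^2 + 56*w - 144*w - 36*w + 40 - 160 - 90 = 4*w^3 - 6*w^2 - 124*w - 210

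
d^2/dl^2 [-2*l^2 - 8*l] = -4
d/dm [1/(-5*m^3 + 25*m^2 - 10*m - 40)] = (3*m^2 - 10*m + 2)/(5*(m^3 - 5*m^2 + 2*m + 8)^2)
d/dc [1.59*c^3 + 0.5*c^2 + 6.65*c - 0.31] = 4.77*c^2 + 1.0*c + 6.65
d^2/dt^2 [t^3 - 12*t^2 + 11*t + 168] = 6*t - 24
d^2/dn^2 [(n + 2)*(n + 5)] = 2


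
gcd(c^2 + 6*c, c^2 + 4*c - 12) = c + 6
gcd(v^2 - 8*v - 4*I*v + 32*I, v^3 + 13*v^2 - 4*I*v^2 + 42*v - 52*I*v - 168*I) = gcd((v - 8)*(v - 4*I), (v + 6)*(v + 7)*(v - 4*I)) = v - 4*I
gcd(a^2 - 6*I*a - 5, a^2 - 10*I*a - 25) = a - 5*I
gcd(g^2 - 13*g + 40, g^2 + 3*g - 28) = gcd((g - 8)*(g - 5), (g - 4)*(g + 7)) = 1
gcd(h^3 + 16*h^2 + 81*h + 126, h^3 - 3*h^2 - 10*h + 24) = h + 3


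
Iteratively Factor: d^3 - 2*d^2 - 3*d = (d)*(d^2 - 2*d - 3) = d*(d - 3)*(d + 1)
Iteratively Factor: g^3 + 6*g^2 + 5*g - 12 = (g + 4)*(g^2 + 2*g - 3) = (g + 3)*(g + 4)*(g - 1)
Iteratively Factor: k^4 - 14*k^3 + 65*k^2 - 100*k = (k - 4)*(k^3 - 10*k^2 + 25*k) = (k - 5)*(k - 4)*(k^2 - 5*k) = (k - 5)^2*(k - 4)*(k)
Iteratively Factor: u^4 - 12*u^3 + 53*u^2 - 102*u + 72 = (u - 4)*(u^3 - 8*u^2 + 21*u - 18) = (u - 4)*(u - 2)*(u^2 - 6*u + 9) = (u - 4)*(u - 3)*(u - 2)*(u - 3)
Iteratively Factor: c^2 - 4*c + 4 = (c - 2)*(c - 2)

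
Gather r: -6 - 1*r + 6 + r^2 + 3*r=r^2 + 2*r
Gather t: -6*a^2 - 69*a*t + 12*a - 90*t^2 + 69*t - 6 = -6*a^2 + 12*a - 90*t^2 + t*(69 - 69*a) - 6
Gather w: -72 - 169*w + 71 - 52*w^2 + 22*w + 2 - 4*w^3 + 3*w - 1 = -4*w^3 - 52*w^2 - 144*w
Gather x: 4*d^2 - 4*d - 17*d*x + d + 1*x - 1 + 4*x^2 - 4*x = 4*d^2 - 3*d + 4*x^2 + x*(-17*d - 3) - 1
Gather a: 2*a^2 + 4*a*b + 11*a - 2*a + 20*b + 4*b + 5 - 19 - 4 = 2*a^2 + a*(4*b + 9) + 24*b - 18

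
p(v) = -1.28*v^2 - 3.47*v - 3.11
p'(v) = -2.56*v - 3.47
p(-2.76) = -3.28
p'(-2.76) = 3.60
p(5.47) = -60.39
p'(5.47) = -17.47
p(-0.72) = -1.28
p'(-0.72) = -1.63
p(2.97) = -24.71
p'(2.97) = -11.07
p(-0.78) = -1.18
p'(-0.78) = -1.47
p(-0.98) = -0.94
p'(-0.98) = -0.96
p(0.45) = -4.93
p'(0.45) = -4.62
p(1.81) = -13.58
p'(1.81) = -8.10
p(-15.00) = -239.06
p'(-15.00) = 34.93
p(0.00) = -3.11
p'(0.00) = -3.47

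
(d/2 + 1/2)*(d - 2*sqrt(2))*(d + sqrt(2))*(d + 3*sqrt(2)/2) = d^4/2 + sqrt(2)*d^3/4 + d^3/2 - 7*d^2/2 + sqrt(2)*d^2/4 - 3*sqrt(2)*d - 7*d/2 - 3*sqrt(2)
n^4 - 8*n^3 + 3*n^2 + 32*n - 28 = (n - 7)*(n - 2)*(n - 1)*(n + 2)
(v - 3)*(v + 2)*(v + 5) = v^3 + 4*v^2 - 11*v - 30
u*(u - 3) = u^2 - 3*u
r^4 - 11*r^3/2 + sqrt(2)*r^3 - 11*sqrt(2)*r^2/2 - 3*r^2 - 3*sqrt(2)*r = r*(r - 6)*(r + 1/2)*(r + sqrt(2))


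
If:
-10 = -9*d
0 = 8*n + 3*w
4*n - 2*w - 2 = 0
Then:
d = 10/9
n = 3/14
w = -4/7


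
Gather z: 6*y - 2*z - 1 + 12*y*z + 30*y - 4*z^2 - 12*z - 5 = 36*y - 4*z^2 + z*(12*y - 14) - 6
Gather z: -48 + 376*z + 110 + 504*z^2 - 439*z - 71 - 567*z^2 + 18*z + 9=-63*z^2 - 45*z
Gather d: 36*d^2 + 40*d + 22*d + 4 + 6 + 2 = 36*d^2 + 62*d + 12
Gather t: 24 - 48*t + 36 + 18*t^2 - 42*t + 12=18*t^2 - 90*t + 72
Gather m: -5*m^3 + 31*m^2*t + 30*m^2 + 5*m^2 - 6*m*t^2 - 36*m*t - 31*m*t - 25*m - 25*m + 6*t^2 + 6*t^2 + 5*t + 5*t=-5*m^3 + m^2*(31*t + 35) + m*(-6*t^2 - 67*t - 50) + 12*t^2 + 10*t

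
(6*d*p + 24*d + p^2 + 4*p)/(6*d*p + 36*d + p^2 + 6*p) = (p + 4)/(p + 6)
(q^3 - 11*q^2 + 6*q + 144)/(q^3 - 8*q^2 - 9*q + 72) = (q - 6)/(q - 3)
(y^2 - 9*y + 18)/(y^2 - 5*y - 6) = (y - 3)/(y + 1)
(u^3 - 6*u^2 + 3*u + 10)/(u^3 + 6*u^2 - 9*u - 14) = (u - 5)/(u + 7)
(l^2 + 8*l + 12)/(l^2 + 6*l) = (l + 2)/l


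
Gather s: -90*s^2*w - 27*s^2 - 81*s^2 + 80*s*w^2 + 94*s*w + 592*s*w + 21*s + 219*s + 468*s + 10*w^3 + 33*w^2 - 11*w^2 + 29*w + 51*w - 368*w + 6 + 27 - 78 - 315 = s^2*(-90*w - 108) + s*(80*w^2 + 686*w + 708) + 10*w^3 + 22*w^2 - 288*w - 360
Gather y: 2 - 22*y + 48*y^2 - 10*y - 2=48*y^2 - 32*y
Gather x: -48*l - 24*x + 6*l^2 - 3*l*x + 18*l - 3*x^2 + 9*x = 6*l^2 - 30*l - 3*x^2 + x*(-3*l - 15)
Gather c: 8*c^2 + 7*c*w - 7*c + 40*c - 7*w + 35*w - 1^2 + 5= 8*c^2 + c*(7*w + 33) + 28*w + 4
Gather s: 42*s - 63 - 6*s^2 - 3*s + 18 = -6*s^2 + 39*s - 45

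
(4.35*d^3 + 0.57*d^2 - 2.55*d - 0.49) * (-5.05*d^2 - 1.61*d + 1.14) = -21.9675*d^5 - 9.882*d^4 + 16.9188*d^3 + 7.2298*d^2 - 2.1181*d - 0.5586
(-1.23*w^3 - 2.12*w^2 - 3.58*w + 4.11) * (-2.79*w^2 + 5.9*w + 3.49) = 3.4317*w^5 - 1.3422*w^4 - 6.8125*w^3 - 39.9877*w^2 + 11.7548*w + 14.3439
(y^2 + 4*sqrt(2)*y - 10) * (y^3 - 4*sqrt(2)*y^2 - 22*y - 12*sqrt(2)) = y^5 - 64*y^3 - 60*sqrt(2)*y^2 + 124*y + 120*sqrt(2)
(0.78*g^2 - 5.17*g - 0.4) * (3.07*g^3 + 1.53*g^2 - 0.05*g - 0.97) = 2.3946*g^5 - 14.6785*g^4 - 9.1771*g^3 - 1.1101*g^2 + 5.0349*g + 0.388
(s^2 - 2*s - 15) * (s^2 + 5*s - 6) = s^4 + 3*s^3 - 31*s^2 - 63*s + 90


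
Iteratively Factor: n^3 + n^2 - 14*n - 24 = (n + 2)*(n^2 - n - 12) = (n + 2)*(n + 3)*(n - 4)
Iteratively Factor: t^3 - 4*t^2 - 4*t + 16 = (t - 2)*(t^2 - 2*t - 8) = (t - 2)*(t + 2)*(t - 4)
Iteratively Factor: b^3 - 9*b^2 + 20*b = (b - 5)*(b^2 - 4*b) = (b - 5)*(b - 4)*(b)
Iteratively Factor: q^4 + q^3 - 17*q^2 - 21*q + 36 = (q + 3)*(q^3 - 2*q^2 - 11*q + 12) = (q - 1)*(q + 3)*(q^2 - q - 12) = (q - 4)*(q - 1)*(q + 3)*(q + 3)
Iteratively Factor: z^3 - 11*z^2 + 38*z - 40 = (z - 4)*(z^2 - 7*z + 10) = (z - 5)*(z - 4)*(z - 2)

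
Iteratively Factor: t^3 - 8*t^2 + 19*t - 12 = (t - 1)*(t^2 - 7*t + 12) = (t - 4)*(t - 1)*(t - 3)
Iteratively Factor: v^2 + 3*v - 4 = (v + 4)*(v - 1)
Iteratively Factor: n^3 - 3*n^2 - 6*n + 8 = (n - 1)*(n^2 - 2*n - 8) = (n - 4)*(n - 1)*(n + 2)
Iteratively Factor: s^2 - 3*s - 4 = (s + 1)*(s - 4)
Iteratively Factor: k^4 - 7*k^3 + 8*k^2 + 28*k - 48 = (k + 2)*(k^3 - 9*k^2 + 26*k - 24) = (k - 2)*(k + 2)*(k^2 - 7*k + 12) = (k - 3)*(k - 2)*(k + 2)*(k - 4)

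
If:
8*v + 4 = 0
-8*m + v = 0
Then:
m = -1/16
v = -1/2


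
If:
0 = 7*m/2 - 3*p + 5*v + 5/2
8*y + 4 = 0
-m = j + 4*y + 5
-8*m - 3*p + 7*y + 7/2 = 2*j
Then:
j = 10*v/19 - 64/19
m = 7/19 - 10*v/19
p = 20*v/19 + 24/19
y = -1/2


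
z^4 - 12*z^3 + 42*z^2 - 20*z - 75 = (z - 5)^2*(z - 3)*(z + 1)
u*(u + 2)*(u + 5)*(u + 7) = u^4 + 14*u^3 + 59*u^2 + 70*u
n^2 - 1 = (n - 1)*(n + 1)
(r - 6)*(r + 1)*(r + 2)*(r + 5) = r^4 + 2*r^3 - 31*r^2 - 92*r - 60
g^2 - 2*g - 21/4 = (g - 7/2)*(g + 3/2)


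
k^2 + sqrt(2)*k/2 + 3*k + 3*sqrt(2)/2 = (k + 3)*(k + sqrt(2)/2)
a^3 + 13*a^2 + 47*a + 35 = (a + 1)*(a + 5)*(a + 7)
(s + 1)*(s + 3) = s^2 + 4*s + 3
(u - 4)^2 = u^2 - 8*u + 16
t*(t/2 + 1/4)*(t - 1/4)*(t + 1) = t^4/2 + 5*t^3/8 + t^2/16 - t/16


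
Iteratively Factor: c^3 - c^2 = (c)*(c^2 - c) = c*(c - 1)*(c)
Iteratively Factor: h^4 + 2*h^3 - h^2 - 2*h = (h + 2)*(h^3 - h) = (h + 1)*(h + 2)*(h^2 - h) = h*(h + 1)*(h + 2)*(h - 1)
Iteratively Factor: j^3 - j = (j + 1)*(j^2 - j) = j*(j + 1)*(j - 1)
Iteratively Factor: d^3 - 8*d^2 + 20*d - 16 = (d - 2)*(d^2 - 6*d + 8) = (d - 2)^2*(d - 4)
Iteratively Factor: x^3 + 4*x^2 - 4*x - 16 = (x + 4)*(x^2 - 4) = (x + 2)*(x + 4)*(x - 2)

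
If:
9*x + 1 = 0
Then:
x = -1/9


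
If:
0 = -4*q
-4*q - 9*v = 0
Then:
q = 0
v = 0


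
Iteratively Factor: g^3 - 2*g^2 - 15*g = (g - 5)*(g^2 + 3*g) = g*(g - 5)*(g + 3)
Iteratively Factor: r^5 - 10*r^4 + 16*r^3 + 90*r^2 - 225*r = (r - 5)*(r^4 - 5*r^3 - 9*r^2 + 45*r) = (r - 5)*(r - 3)*(r^3 - 2*r^2 - 15*r) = (r - 5)^2*(r - 3)*(r^2 + 3*r) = r*(r - 5)^2*(r - 3)*(r + 3)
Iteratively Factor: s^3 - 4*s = (s)*(s^2 - 4) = s*(s + 2)*(s - 2)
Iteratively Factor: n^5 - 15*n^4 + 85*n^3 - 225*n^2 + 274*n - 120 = (n - 3)*(n^4 - 12*n^3 + 49*n^2 - 78*n + 40) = (n - 4)*(n - 3)*(n^3 - 8*n^2 + 17*n - 10) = (n - 4)*(n - 3)*(n - 2)*(n^2 - 6*n + 5) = (n - 5)*(n - 4)*(n - 3)*(n - 2)*(n - 1)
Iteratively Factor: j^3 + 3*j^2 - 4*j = (j)*(j^2 + 3*j - 4) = j*(j - 1)*(j + 4)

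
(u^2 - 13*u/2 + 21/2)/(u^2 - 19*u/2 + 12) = (2*u^2 - 13*u + 21)/(2*u^2 - 19*u + 24)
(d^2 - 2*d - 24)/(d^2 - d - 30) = (d + 4)/(d + 5)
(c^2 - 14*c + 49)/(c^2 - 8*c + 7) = (c - 7)/(c - 1)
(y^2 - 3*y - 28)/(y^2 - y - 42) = (y + 4)/(y + 6)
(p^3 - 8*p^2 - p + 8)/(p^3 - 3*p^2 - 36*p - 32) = (p - 1)/(p + 4)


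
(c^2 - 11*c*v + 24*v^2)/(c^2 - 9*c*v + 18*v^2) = (-c + 8*v)/(-c + 6*v)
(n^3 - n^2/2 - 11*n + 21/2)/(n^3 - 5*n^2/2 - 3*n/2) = (2*n^2 + 5*n - 7)/(n*(2*n + 1))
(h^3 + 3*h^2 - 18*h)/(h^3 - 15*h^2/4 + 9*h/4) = 4*(h + 6)/(4*h - 3)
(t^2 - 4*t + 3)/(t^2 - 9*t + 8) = (t - 3)/(t - 8)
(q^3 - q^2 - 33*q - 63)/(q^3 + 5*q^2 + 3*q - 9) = (q - 7)/(q - 1)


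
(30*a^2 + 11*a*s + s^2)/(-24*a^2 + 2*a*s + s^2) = (5*a + s)/(-4*a + s)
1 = 1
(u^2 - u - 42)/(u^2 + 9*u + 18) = (u - 7)/(u + 3)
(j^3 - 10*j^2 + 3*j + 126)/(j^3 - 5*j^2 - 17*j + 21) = (j - 6)/(j - 1)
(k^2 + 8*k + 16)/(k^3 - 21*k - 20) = (k + 4)/(k^2 - 4*k - 5)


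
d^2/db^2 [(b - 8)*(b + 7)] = 2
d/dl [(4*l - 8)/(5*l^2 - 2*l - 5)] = 4*(-5*l^2 + 20*l - 9)/(25*l^4 - 20*l^3 - 46*l^2 + 20*l + 25)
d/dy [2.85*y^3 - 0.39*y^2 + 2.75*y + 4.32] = 8.55*y^2 - 0.78*y + 2.75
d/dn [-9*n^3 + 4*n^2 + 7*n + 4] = -27*n^2 + 8*n + 7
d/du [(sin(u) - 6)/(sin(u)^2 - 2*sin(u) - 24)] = -cos(u)/(sin(u) + 4)^2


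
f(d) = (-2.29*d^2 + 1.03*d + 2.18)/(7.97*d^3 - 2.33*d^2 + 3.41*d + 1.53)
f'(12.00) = 0.00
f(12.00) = -0.02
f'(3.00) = 0.01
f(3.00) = -0.07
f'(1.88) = -0.03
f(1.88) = -0.08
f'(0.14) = -1.67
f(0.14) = 1.15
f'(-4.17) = 0.01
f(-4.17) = 0.07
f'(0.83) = -0.82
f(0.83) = 0.20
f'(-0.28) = -227.69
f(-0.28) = 7.87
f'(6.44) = 0.01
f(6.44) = -0.04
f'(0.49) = -1.48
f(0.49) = 0.60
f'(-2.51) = 0.03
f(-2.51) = 0.10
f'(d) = (1.03 - 4.58*d)/(7.97*d^3 - 2.33*d^2 + 3.41*d + 1.53) + (-23.91*d^2 + 4.66*d - 3.41)*(-2.29*d^2 + 1.03*d + 2.18)/(7.97*d^3 - 2.33*d^2 + 3.41*d + 1.53)^2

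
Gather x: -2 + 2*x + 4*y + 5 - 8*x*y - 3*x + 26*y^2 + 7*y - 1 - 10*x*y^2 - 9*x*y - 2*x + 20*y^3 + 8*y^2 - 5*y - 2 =x*(-10*y^2 - 17*y - 3) + 20*y^3 + 34*y^2 + 6*y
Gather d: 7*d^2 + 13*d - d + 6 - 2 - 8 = 7*d^2 + 12*d - 4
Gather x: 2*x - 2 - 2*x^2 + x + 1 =-2*x^2 + 3*x - 1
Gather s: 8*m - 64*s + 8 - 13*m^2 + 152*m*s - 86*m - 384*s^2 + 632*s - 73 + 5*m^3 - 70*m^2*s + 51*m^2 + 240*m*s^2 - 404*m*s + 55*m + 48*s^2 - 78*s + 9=5*m^3 + 38*m^2 - 23*m + s^2*(240*m - 336) + s*(-70*m^2 - 252*m + 490) - 56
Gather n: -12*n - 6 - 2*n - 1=-14*n - 7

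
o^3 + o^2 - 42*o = o*(o - 6)*(o + 7)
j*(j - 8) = j^2 - 8*j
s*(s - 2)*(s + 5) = s^3 + 3*s^2 - 10*s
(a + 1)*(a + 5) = a^2 + 6*a + 5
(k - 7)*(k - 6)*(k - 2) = k^3 - 15*k^2 + 68*k - 84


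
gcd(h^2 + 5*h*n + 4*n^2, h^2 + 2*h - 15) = 1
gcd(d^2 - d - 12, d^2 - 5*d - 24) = d + 3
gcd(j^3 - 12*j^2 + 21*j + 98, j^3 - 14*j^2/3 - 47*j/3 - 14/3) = j^2 - 5*j - 14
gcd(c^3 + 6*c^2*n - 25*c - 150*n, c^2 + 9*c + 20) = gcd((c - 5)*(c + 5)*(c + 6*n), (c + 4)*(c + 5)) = c + 5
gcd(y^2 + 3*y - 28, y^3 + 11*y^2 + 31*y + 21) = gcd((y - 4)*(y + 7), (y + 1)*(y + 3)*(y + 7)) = y + 7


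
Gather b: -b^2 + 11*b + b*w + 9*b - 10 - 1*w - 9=-b^2 + b*(w + 20) - w - 19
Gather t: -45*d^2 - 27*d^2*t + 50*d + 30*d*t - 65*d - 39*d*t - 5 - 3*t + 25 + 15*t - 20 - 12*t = -45*d^2 - 15*d + t*(-27*d^2 - 9*d)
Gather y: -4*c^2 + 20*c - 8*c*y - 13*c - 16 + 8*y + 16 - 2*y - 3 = -4*c^2 + 7*c + y*(6 - 8*c) - 3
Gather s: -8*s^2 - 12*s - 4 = -8*s^2 - 12*s - 4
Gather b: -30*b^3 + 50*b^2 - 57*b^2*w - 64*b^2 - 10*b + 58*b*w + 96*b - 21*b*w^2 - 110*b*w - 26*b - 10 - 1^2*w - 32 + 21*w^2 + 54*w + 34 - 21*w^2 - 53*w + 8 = -30*b^3 + b^2*(-57*w - 14) + b*(-21*w^2 - 52*w + 60)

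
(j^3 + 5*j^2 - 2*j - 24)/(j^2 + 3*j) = j + 2 - 8/j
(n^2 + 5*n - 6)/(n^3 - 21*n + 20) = (n + 6)/(n^2 + n - 20)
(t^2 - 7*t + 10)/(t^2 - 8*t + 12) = (t - 5)/(t - 6)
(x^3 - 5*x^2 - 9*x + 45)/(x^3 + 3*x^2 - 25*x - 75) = (x - 3)/(x + 5)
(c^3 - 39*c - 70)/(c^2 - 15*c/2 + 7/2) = 2*(c^2 + 7*c + 10)/(2*c - 1)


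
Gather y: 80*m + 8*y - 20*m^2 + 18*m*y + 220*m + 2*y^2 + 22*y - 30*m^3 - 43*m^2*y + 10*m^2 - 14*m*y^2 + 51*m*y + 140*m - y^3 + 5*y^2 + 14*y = -30*m^3 - 10*m^2 + 440*m - y^3 + y^2*(7 - 14*m) + y*(-43*m^2 + 69*m + 44)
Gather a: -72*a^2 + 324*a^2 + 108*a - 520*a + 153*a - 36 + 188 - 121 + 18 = 252*a^2 - 259*a + 49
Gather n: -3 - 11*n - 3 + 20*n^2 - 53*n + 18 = 20*n^2 - 64*n + 12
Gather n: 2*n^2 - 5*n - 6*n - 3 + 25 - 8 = 2*n^2 - 11*n + 14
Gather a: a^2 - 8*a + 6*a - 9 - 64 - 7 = a^2 - 2*a - 80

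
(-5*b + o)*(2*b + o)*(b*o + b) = -10*b^3*o - 10*b^3 - 3*b^2*o^2 - 3*b^2*o + b*o^3 + b*o^2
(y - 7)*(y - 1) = y^2 - 8*y + 7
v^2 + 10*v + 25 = (v + 5)^2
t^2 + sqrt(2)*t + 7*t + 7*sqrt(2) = (t + 7)*(t + sqrt(2))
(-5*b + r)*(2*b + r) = -10*b^2 - 3*b*r + r^2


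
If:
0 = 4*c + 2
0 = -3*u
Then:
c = -1/2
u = 0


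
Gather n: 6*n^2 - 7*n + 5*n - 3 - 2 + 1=6*n^2 - 2*n - 4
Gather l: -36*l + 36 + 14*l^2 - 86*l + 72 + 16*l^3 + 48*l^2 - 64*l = 16*l^3 + 62*l^2 - 186*l + 108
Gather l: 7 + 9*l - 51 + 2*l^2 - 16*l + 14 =2*l^2 - 7*l - 30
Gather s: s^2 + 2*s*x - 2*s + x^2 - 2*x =s^2 + s*(2*x - 2) + x^2 - 2*x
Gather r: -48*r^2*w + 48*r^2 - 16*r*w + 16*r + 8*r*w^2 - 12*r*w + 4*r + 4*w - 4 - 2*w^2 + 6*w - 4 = r^2*(48 - 48*w) + r*(8*w^2 - 28*w + 20) - 2*w^2 + 10*w - 8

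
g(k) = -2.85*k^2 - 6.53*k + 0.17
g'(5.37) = -37.14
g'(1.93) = -17.53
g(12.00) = -488.59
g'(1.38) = -14.40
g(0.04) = -0.10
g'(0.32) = -8.35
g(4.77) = -95.82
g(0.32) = -2.21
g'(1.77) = -16.62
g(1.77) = -20.32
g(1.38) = -14.27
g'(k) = -5.7*k - 6.53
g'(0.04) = -6.76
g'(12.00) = -74.93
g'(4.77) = -33.72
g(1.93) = -23.05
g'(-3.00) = 10.57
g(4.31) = -80.92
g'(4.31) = -31.10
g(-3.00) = -5.89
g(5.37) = -117.08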